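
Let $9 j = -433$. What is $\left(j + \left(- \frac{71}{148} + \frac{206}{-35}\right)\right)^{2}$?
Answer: $\frac{6450060851809}{2173424400} \approx 2967.7$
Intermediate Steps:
$j = - \frac{433}{9}$ ($j = \frac{1}{9} \left(-433\right) = - \frac{433}{9} \approx -48.111$)
$\left(j + \left(- \frac{71}{148} + \frac{206}{-35}\right)\right)^{2} = \left(- \frac{433}{9} + \left(- \frac{71}{148} + \frac{206}{-35}\right)\right)^{2} = \left(- \frac{433}{9} + \left(\left(-71\right) \frac{1}{148} + 206 \left(- \frac{1}{35}\right)\right)\right)^{2} = \left(- \frac{433}{9} - \frac{32973}{5180}\right)^{2} = \left(- \frac{2539697}{46620}\right)^{2} = \frac{6450060851809}{2173424400}$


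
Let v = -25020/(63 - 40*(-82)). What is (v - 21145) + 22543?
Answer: 4648494/3343 ≈ 1390.5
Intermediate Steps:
v = -25020/3343 (v = -25020/(63 + 3280) = -25020/3343 ≈ -7.4843)
(v - 21145) + 22543 = (-25020/3343 - 21145) + 22543 = -70712755/3343 + 22543 = 4648494/3343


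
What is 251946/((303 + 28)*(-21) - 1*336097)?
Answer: -125973/171524 ≈ -0.73443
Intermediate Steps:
251946/((303 + 28)*(-21) - 1*336097) = 251946/(331*(-21) - 336097) = 251946/(-6951 - 336097) = 251946/(-343048) = 251946*(-1/343048) = -125973/171524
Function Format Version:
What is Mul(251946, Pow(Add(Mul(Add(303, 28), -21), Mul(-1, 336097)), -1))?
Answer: Rational(-125973, 171524) ≈ -0.73443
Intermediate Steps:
Mul(251946, Pow(Add(Mul(Add(303, 28), -21), Mul(-1, 336097)), -1)) = Mul(251946, Pow(Add(Mul(331, -21), -336097), -1)) = Mul(251946, Pow(Add(-6951, -336097), -1)) = Mul(251946, Pow(-343048, -1)) = Mul(251946, Rational(-1, 343048)) = Rational(-125973, 171524)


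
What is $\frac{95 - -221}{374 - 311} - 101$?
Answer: $- \frac{6047}{63} \approx -95.984$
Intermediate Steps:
$\frac{95 - -221}{374 - 311} - 101 = \frac{95 + 221}{63} - 101 = \frac{1}{63} \cdot 316 - 101 = \frac{316}{63} - 101 = - \frac{6047}{63}$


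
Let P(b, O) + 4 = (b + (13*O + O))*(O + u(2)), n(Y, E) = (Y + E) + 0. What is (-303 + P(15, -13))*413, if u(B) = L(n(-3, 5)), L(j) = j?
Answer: 631890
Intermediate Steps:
n(Y, E) = E + Y (n(Y, E) = (E + Y) + 0 = E + Y)
u(B) = 2 (u(B) = 5 - 3 = 2)
P(b, O) = -4 + (2 + O)*(b + 14*O) (P(b, O) = -4 + (b + (13*O + O))*(O + 2) = -4 + (b + 14*O)*(2 + O) = -4 + (2 + O)*(b + 14*O))
(-303 + P(15, -13))*413 = (-303 + (-4 + 2*15 + 14*(-13)**2 + 28*(-13) - 13*15))*413 = (-303 + (-4 + 30 + 14*169 - 364 - 195))*413 = (-303 + (-4 + 30 + 2366 - 364 - 195))*413 = (-303 + 1833)*413 = 1530*413 = 631890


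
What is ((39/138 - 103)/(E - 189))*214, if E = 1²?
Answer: 505575/4324 ≈ 116.92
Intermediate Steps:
E = 1
((39/138 - 103)/(E - 189))*214 = ((39/138 - 103)/(1 - 189))*214 = ((39*(1/138) - 103)/(-188))*214 = ((13/46 - 103)*(-1/188))*214 = -4725/46*(-1/188)*214 = (4725/8648)*214 = 505575/4324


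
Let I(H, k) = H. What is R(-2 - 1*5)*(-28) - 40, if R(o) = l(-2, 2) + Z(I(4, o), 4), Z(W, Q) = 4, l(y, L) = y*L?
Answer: -40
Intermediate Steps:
l(y, L) = L*y
R(o) = 0 (R(o) = 2*(-2) + 4 = -4 + 4 = 0)
R(-2 - 1*5)*(-28) - 40 = 0*(-28) - 40 = 0 - 40 = -40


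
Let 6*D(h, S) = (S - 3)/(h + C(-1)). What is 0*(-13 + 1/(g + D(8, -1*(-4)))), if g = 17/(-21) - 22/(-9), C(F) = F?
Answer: 0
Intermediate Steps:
g = 103/63 (g = 17*(-1/21) - 22*(-⅑) = -17/21 + 22/9 = 103/63 ≈ 1.6349)
D(h, S) = (-3 + S)/(6*(-1 + h)) (D(h, S) = ((S - 3)/(h - 1))/6 = ((-3 + S)/(-1 + h))/6 = (-3 + S)/(6*(-1 + h)))
0*(-13 + 1/(g + D(8, -1*(-4)))) = 0*(-13 + 1/(103/63 + (-3 - 1*(-4))/(6*(-1 + 8)))) = 0*(-13 + 1/(103/63 + (⅙)*(-3 + 4)/7)) = 0*(-13 + 1/(103/63 + (⅙)*(⅐)*1)) = 0*(-13 + 1/(103/63 + 1/42)) = 0*(-13 + 1/(209/126)) = 0*(-13 + 126/209) = 0*(-2591/209) = 0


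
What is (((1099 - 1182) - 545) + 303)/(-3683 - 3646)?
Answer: 325/7329 ≈ 0.044344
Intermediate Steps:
(((1099 - 1182) - 545) + 303)/(-3683 - 3646) = ((-83 - 545) + 303)/(-7329) = (-628 + 303)*(-1/7329) = -325*(-1/7329) = 325/7329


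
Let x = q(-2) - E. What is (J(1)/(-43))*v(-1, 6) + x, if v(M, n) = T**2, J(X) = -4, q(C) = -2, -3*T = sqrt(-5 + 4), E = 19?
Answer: -8131/387 ≈ -21.010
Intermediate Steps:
T = -I/3 (T = -sqrt(-5 + 4)/3 = -I/3 ≈ -0.33333*I)
x = -21 (x = -2 - 1*19 = -2 - 19 = -21)
v(M, n) = -1/9 (v(M, n) = (-I/3)**2 = -1/9)
(J(1)/(-43))*v(-1, 6) + x = -4/(-43)*(-1/9) - 21 = -4*(-1/43)*(-1/9) - 21 = (4/43)*(-1/9) - 21 = -4/387 - 21 = -8131/387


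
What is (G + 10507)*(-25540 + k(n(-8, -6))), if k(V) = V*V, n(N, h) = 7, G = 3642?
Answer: -360672159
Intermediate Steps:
k(V) = V²
(G + 10507)*(-25540 + k(n(-8, -6))) = (3642 + 10507)*(-25540 + 7²) = 14149*(-25540 + 49) = 14149*(-25491) = -360672159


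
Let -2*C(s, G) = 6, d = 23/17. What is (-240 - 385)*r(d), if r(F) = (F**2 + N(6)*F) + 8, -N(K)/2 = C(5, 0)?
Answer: -3241875/289 ≈ -11218.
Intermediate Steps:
d = 23/17 (d = 23*(1/17) = 23/17 ≈ 1.3529)
C(s, G) = -3 (C(s, G) = -1/2*6 = -3)
N(K) = 6 (N(K) = -2*(-3) = 6)
r(F) = 8 + F**2 + 6*F (r(F) = (F**2 + 6*F) + 8 = 8 + F**2 + 6*F)
(-240 - 385)*r(d) = (-240 - 385)*(8 + (23/17)**2 + 6*(23/17)) = -625*(8 + 529/289 + 138/17) = -625*5187/289 = -3241875/289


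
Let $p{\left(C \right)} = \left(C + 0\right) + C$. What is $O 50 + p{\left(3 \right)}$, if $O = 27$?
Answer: $1356$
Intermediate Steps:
$p{\left(C \right)} = 2 C$ ($p{\left(C \right)} = C + C = 2 C$)
$O 50 + p{\left(3 \right)} = 27 \cdot 50 + 2 \cdot 3 = 1350 + 6 = 1356$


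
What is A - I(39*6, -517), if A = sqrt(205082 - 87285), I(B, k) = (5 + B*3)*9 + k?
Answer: -5846 + sqrt(117797) ≈ -5502.8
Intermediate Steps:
I(B, k) = 45 + k + 27*B (I(B, k) = (5 + 3*B)*9 + k = (45 + 27*B) + k = 45 + k + 27*B)
A = sqrt(117797) ≈ 343.22
A - I(39*6, -517) = sqrt(117797) - (45 - 517 + 27*(39*6)) = sqrt(117797) - (45 - 517 + 27*234) = sqrt(117797) - (45 - 517 + 6318) = sqrt(117797) - 1*5846 = sqrt(117797) - 5846 = -5846 + sqrt(117797)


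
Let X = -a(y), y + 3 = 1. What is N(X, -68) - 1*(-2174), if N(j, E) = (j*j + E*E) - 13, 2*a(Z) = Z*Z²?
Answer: 6801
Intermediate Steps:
y = -2 (y = -3 + 1 = -2)
a(Z) = Z³/2 (a(Z) = (Z*Z²)/2 = Z³/2)
X = 4 (X = -(-2)³/2 = -(-8)/2 = -1*(-4) = 4)
N(j, E) = -13 + E² + j² (N(j, E) = (j² + E²) - 13 = (E² + j²) - 13 = -13 + E² + j²)
N(X, -68) - 1*(-2174) = (-13 + (-68)² + 4²) - 1*(-2174) = (-13 + 4624 + 16) + 2174 = 4627 + 2174 = 6801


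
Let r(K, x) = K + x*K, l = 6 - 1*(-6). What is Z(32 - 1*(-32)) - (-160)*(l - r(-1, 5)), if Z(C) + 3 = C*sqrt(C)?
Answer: 3389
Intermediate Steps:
l = 12 (l = 6 + 6 = 12)
r(K, x) = K + K*x
Z(C) = -3 + C**(3/2) (Z(C) = -3 + C*sqrt(C) = -3 + C**(3/2))
Z(32 - 1*(-32)) - (-160)*(l - r(-1, 5)) = (-3 + (32 - 1*(-32))**(3/2)) - (-160)*(12 - (-1)*(1 + 5)) = (-3 + (32 + 32)**(3/2)) - (-160)*(12 - (-1)*6) = (-3 + 64**(3/2)) - (-160)*(12 - 1*(-6)) = (-3 + 512) - (-160)*(12 + 6) = 509 - (-160)*18 = 509 - 1*(-2880) = 509 + 2880 = 3389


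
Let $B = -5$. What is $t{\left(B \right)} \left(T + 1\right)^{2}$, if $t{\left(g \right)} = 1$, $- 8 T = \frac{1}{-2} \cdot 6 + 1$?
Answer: $\frac{25}{16} \approx 1.5625$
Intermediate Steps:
$T = \frac{1}{4}$ ($T = - \frac{\frac{1}{-2} \cdot 6 + 1}{8} = - \frac{\left(- \frac{1}{2}\right) 6 + 1}{8} = - \frac{-3 + 1}{8} = \left(- \frac{1}{8}\right) \left(-2\right) = \frac{1}{4} \approx 0.25$)
$t{\left(B \right)} \left(T + 1\right)^{2} = 1 \left(\frac{1}{4} + 1\right)^{2} = 1 \left(\frac{5}{4}\right)^{2} = 1 \cdot \frac{25}{16} = \frac{25}{16}$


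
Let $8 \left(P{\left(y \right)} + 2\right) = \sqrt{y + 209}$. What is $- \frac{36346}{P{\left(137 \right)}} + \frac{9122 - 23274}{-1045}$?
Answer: $- \frac{486036728}{9405} - \frac{145384 \sqrt{346}}{45} \approx -1.1177 \cdot 10^{5}$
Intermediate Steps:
$P{\left(y \right)} = -2 + \frac{\sqrt{209 + y}}{8}$ ($P{\left(y \right)} = -2 + \frac{\sqrt{y + 209}}{8} = -2 + \frac{\sqrt{209 + y}}{8}$)
$- \frac{36346}{P{\left(137 \right)}} + \frac{9122 - 23274}{-1045} = - \frac{36346}{-2 + \frac{\sqrt{209 + 137}}{8}} + \frac{9122 - 23274}{-1045} = - \frac{36346}{-2 + \frac{\sqrt{346}}{8}} + \left(9122 - 23274\right) \left(- \frac{1}{1045}\right) = - \frac{36346}{-2 + \frac{\sqrt{346}}{8}} - - \frac{14152}{1045} = - \frac{36346}{-2 + \frac{\sqrt{346}}{8}} + \frac{14152}{1045} = \frac{14152}{1045} - \frac{36346}{-2 + \frac{\sqrt{346}}{8}}$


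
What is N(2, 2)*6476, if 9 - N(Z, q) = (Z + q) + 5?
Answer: 0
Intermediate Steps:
N(Z, q) = 4 - Z - q (N(Z, q) = 9 - ((Z + q) + 5) = 9 - (5 + Z + q) = 9 + (-5 - Z - q) = 4 - Z - q)
N(2, 2)*6476 = (4 - 1*2 - 1*2)*6476 = (4 - 2 - 2)*6476 = 0*6476 = 0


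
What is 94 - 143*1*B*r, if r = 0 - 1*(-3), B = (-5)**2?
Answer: -10631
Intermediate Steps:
B = 25
r = 3 (r = 0 + 3 = 3)
94 - 143*1*B*r = 94 - 143*1*25*3 = 94 - 3575*3 = 94 - 143*75 = 94 - 10725 = -10631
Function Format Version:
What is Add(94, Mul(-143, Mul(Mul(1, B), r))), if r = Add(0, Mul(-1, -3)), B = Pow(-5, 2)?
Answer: -10631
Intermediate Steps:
B = 25
r = 3 (r = Add(0, 3) = 3)
Add(94, Mul(-143, Mul(Mul(1, B), r))) = Add(94, Mul(-143, Mul(Mul(1, 25), 3))) = Add(94, Mul(-143, Mul(25, 3))) = Add(94, Mul(-143, 75)) = Add(94, -10725) = -10631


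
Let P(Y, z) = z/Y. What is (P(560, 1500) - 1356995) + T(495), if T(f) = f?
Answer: -37981925/28 ≈ -1.3565e+6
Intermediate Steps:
(P(560, 1500) - 1356995) + T(495) = (1500/560 - 1356995) + 495 = (1500*(1/560) - 1356995) + 495 = (75/28 - 1356995) + 495 = -37995785/28 + 495 = -37981925/28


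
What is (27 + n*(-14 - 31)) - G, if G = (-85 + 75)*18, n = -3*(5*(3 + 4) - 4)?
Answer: 4392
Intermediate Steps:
n = -93 (n = -3*(5*7 - 4) = -3*(35 - 4) = -3*31 = -93)
G = -180 (G = -10*18 = -180)
(27 + n*(-14 - 31)) - G = (27 - 93*(-14 - 31)) - 1*(-180) = (27 - 93*(-45)) + 180 = (27 + 4185) + 180 = 4212 + 180 = 4392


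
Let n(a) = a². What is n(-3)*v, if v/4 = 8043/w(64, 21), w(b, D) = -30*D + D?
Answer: -13788/29 ≈ -475.45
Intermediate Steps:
w(b, D) = -29*D
v = -1532/29 (v = 4*(8043/((-29*21))) = 4*(8043/(-609)) = 4*(8043*(-1/609)) = 4*(-383/29) = -1532/29 ≈ -52.828)
n(-3)*v = (-3)²*(-1532/29) = 9*(-1532/29) = -13788/29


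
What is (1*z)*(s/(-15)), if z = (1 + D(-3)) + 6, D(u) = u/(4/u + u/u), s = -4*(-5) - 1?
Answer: -304/15 ≈ -20.267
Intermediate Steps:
s = 19 (s = 20 - 1 = 19)
D(u) = u/(1 + 4/u) (D(u) = u/(4/u + 1) = u/(1 + 4/u))
z = 16 (z = (1 + (-3)²/(4 - 3)) + 6 = (1 + 9/1) + 6 = (1 + 9*1) + 6 = (1 + 9) + 6 = 10 + 6 = 16)
(1*z)*(s/(-15)) = (1*16)*(19/(-15)) = 16*(19*(-1/15)) = 16*(-19/15) = -304/15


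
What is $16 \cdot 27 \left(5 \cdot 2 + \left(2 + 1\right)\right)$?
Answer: $5616$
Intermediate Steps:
$16 \cdot 27 \left(5 \cdot 2 + \left(2 + 1\right)\right) = 432 \left(10 + 3\right) = 432 \cdot 13 = 5616$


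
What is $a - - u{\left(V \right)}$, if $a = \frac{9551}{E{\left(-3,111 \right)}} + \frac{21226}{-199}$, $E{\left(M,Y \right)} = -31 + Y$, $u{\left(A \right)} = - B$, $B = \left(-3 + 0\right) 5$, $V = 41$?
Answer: $\frac{441369}{15920} \approx 27.724$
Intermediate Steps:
$B = -15$ ($B = \left(-3\right) 5 = -15$)
$u{\left(A \right)} = 15$ ($u{\left(A \right)} = \left(-1\right) \left(-15\right) = 15$)
$a = \frac{202569}{15920}$ ($a = \frac{9551}{-31 + 111} + \frac{21226}{-199} = \frac{9551}{80} + 21226 \left(- \frac{1}{199}\right) = 9551 \cdot \frac{1}{80} - \frac{21226}{199} = \frac{9551}{80} - \frac{21226}{199} = \frac{202569}{15920} \approx 12.724$)
$a - - u{\left(V \right)} = \frac{202569}{15920} - \left(-1\right) 15 = \frac{202569}{15920} - -15 = \frac{202569}{15920} + 15 = \frac{441369}{15920}$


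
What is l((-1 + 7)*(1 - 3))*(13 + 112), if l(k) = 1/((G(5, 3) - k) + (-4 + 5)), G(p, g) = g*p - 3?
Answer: 5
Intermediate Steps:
G(p, g) = -3 + g*p
l(k) = 1/(13 - k) (l(k) = 1/(((-3 + 3*5) - k) + (-4 + 5)) = 1/(((-3 + 15) - k) + 1) = 1/((12 - k) + 1) = 1/(13 - k))
l((-1 + 7)*(1 - 3))*(13 + 112) = (-1/(-13 + (-1 + 7)*(1 - 3)))*(13 + 112) = -1/(-13 + 6*(-2))*125 = -1/(-13 - 12)*125 = -1/(-25)*125 = -1*(-1/25)*125 = (1/25)*125 = 5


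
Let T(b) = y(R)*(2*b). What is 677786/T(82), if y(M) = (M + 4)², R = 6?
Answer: 338893/8200 ≈ 41.328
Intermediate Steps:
y(M) = (4 + M)²
T(b) = 200*b (T(b) = (4 + 6)²*(2*b) = 10²*(2*b) = 100*(2*b) = 200*b)
677786/T(82) = 677786/((200*82)) = 677786/16400 = 677786*(1/16400) = 338893/8200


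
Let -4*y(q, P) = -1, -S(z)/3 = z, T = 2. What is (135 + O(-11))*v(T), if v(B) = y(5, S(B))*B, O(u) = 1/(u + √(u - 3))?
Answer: 9107/135 - I*√14/270 ≈ 67.459 - 0.013858*I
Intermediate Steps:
S(z) = -3*z
y(q, P) = ¼ (y(q, P) = -¼*(-1) = ¼)
O(u) = 1/(u + √(-3 + u))
v(B) = B/4
(135 + O(-11))*v(T) = (135 + 1/(-11 + √(-3 - 11)))*((¼)*2) = (135 + 1/(-11 + √(-14)))*(½) = (135 + 1/(-11 + I*√14))*(½) = 135/2 + 1/(2*(-11 + I*√14))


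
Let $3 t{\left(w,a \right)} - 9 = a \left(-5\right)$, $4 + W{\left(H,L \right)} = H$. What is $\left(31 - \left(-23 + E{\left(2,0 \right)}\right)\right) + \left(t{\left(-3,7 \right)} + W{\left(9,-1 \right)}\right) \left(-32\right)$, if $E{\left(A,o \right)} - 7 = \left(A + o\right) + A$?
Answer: $\frac{481}{3} \approx 160.33$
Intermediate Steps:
$W{\left(H,L \right)} = -4 + H$
$E{\left(A,o \right)} = 7 + o + 2 A$ ($E{\left(A,o \right)} = 7 + \left(\left(A + o\right) + A\right) = 7 + \left(o + 2 A\right) = 7 + o + 2 A$)
$t{\left(w,a \right)} = 3 - \frac{5 a}{3}$ ($t{\left(w,a \right)} = 3 + \frac{a \left(-5\right)}{3} = 3 + \frac{\left(-5\right) a}{3} = 3 - \frac{5 a}{3}$)
$\left(31 - \left(-23 + E{\left(2,0 \right)}\right)\right) + \left(t{\left(-3,7 \right)} + W{\left(9,-1 \right)}\right) \left(-32\right) = \left(31 + \left(23 - \left(7 + 0 + 2 \cdot 2\right)\right)\right) + \left(\left(3 - \frac{35}{3}\right) + \left(-4 + 9\right)\right) \left(-32\right) = \left(31 + \left(23 - \left(7 + 0 + 4\right)\right)\right) + \left(\left(3 - \frac{35}{3}\right) + 5\right) \left(-32\right) = \left(31 + \left(23 - 11\right)\right) + \left(- \frac{26}{3} + 5\right) \left(-32\right) = \left(31 + \left(23 - 11\right)\right) - - \frac{352}{3} = \left(31 + 12\right) + \frac{352}{3} = 43 + \frac{352}{3} = \frac{481}{3}$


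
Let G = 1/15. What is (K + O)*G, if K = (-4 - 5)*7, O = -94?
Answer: -157/15 ≈ -10.467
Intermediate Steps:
G = 1/15 ≈ 0.066667
K = -63 (K = -9*7 = -63)
(K + O)*G = (-63 - 94)*(1/15) = -157*1/15 = -157/15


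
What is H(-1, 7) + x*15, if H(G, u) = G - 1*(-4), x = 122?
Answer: 1833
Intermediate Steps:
H(G, u) = 4 + G (H(G, u) = G + 4 = 4 + G)
H(-1, 7) + x*15 = (4 - 1) + 122*15 = 3 + 1830 = 1833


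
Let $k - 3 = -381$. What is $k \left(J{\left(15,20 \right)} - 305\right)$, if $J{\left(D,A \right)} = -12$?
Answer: $119826$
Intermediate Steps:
$k = -378$ ($k = 3 - 381 = -378$)
$k \left(J{\left(15,20 \right)} - 305\right) = - 378 \left(-12 - 305\right) = \left(-378\right) \left(-317\right) = 119826$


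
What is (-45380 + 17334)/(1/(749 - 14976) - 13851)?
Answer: 199505221/98529089 ≈ 2.0248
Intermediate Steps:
(-45380 + 17334)/(1/(749 - 14976) - 13851) = -28046/(1/(-14227) - 13851) = -28046/(-1/14227 - 13851) = -28046/(-197058178/14227) = -28046*(-14227/197058178) = 199505221/98529089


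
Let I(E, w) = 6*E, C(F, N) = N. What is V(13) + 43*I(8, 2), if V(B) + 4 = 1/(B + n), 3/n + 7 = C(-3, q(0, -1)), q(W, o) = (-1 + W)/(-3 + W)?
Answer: 517080/251 ≈ 2060.1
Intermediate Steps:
q(W, o) = (-1 + W)/(-3 + W)
n = -9/20 (n = 3/(-7 + (-1 + 0)/(-3 + 0)) = 3/(-7 - 1/(-3)) = 3/(-7 - ⅓*(-1)) = 3/(-7 + ⅓) = 3/(-20/3) = 3*(-3/20) = -9/20 ≈ -0.45000)
V(B) = -4 + 1/(-9/20 + B) (V(B) = -4 + 1/(B - 9/20) = -4 + 1/(-9/20 + B))
V(13) + 43*I(8, 2) = 8*(7 - 10*13)/(-9 + 20*13) + 43*(6*8) = 8*(7 - 130)/(-9 + 260) + 43*48 = 8*(-123)/251 + 2064 = 8*(1/251)*(-123) + 2064 = -984/251 + 2064 = 517080/251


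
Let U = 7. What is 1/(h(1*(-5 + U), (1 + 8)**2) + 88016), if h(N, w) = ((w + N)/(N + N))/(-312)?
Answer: 1248/109843885 ≈ 1.1362e-5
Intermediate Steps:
h(N, w) = -(N + w)/(624*N) (h(N, w) = ((N + w)/((2*N)))*(-1/312) = ((N + w)*(1/(2*N)))*(-1/312) = ((N + w)/(2*N))*(-1/312) = -(N + w)/(624*N))
1/(h(1*(-5 + U), (1 + 8)**2) + 88016) = 1/((-(-5 + 7) - (1 + 8)**2)/(624*((1*(-5 + 7)))) + 88016) = 1/((-2 - 1*9**2)/(624*((1*2))) + 88016) = 1/((1/624)*(-1*2 - 1*81)/2 + 88016) = 1/((1/624)*(1/2)*(-2 - 81) + 88016) = 1/((1/624)*(1/2)*(-83) + 88016) = 1/(-83/1248 + 88016) = 1/(109843885/1248) = 1248/109843885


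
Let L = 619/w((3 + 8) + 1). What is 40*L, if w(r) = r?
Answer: 6190/3 ≈ 2063.3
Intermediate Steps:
L = 619/12 (L = 619/((3 + 8) + 1) = 619/(11 + 1) = 619/12 ≈ 51.583)
40*L = 40*(619/12) = 6190/3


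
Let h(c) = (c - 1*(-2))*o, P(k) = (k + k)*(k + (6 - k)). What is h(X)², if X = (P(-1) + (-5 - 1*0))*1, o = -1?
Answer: 225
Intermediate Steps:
P(k) = 12*k (P(k) = (2*k)*6 = 12*k)
X = -17 (X = (12*(-1) + (-5 - 1*0))*1 = (-12 + (-5 + 0))*1 = (-12 - 5)*1 = -17*1 = -17)
h(c) = -2 - c (h(c) = (c - 1*(-2))*(-1) = (c + 2)*(-1) = (2 + c)*(-1) = -2 - c)
h(X)² = (-2 - 1*(-17))² = (-2 + 17)² = 15² = 225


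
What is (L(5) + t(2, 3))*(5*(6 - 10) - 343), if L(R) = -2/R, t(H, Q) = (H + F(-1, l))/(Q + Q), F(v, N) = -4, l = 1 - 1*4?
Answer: 1331/5 ≈ 266.20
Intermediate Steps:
l = -3 (l = 1 - 4 = -3)
t(H, Q) = (-4 + H)/(2*Q) (t(H, Q) = (H - 4)/(Q + Q) = (-4 + H)/((2*Q)) = (-4 + H)*(1/(2*Q)) = (-4 + H)/(2*Q))
(L(5) + t(2, 3))*(5*(6 - 10) - 343) = (-2/5 + (½)*(-4 + 2)/3)*(5*(6 - 10) - 343) = (-2*⅕ + (½)*(⅓)*(-2))*(5*(-4) - 343) = (-⅖ - ⅓)*(-20 - 343) = -11/15*(-363) = 1331/5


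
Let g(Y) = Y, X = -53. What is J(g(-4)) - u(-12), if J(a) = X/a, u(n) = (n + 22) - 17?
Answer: 81/4 ≈ 20.250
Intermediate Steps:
u(n) = 5 + n (u(n) = (22 + n) - 17 = 5 + n)
J(a) = -53/a
J(g(-4)) - u(-12) = -53/(-4) - (5 - 12) = -53*(-1/4) - 1*(-7) = 53/4 + 7 = 81/4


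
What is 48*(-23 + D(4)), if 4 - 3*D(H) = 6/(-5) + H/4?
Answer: -5184/5 ≈ -1036.8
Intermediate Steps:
D(H) = 26/15 - H/12 (D(H) = 4/3 - (6/(-5) + H/4)/3 = 4/3 - (6*(-⅕) + H*(¼))/3 = 4/3 - (-6/5 + H/4)/3 = 4/3 + (⅖ - H/12) = 26/15 - H/12)
48*(-23 + D(4)) = 48*(-23 + (26/15 - 1/12*4)) = 48*(-23 + (26/15 - ⅓)) = 48*(-23 + 7/5) = 48*(-108/5) = -5184/5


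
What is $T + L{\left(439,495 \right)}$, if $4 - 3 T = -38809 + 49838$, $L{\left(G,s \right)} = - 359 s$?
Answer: $-181380$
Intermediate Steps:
$T = -3675$ ($T = \frac{4}{3} - \frac{-38809 + 49838}{3} = \frac{4}{3} - \frac{11029}{3} = -3675$)
$T + L{\left(439,495 \right)} = -3675 - 177705 = -181380$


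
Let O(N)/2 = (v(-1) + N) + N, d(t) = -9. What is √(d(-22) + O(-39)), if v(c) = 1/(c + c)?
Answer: I*√166 ≈ 12.884*I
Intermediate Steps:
v(c) = 1/(2*c)
O(N) = -1 + 4*N (O(N) = 2*(((½)/(-1) + N) + N) = 2*(((½)*(-1) + N) + N) = 2*((-½ + N) + N) = 2*(-½ + 2*N) = -1 + 4*N)
√(d(-22) + O(-39)) = √(-9 + (-1 + 4*(-39))) = √(-9 + (-1 - 156)) = √(-9 - 157) = √(-166) = I*√166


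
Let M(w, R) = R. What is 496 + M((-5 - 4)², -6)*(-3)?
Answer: 514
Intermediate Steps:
496 + M((-5 - 4)², -6)*(-3) = 496 - 6*(-3) = 496 + 18 = 514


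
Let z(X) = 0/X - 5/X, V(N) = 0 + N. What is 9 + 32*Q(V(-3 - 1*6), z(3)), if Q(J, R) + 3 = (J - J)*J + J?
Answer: -375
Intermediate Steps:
V(N) = N
z(X) = -5/X (z(X) = 0 - 5/X = -5/X)
Q(J, R) = -3 + J (Q(J, R) = -3 + ((J - J)*J + J) = -3 + (0*J + J) = -3 + (0 + J) = -3 + J)
9 + 32*Q(V(-3 - 1*6), z(3)) = 9 + 32*(-3 + (-3 - 1*6)) = 9 + 32*(-3 + (-3 - 6)) = 9 + 32*(-3 - 9) = 9 + 32*(-12) = 9 - 384 = -375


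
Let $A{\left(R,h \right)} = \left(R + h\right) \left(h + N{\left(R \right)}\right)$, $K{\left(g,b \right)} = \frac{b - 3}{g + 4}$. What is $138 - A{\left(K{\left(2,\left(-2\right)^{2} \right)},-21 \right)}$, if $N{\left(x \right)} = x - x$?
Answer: $- \frac{599}{2} \approx -299.5$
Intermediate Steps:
$N{\left(x \right)} = 0$
$K{\left(g,b \right)} = \frac{-3 + b}{4 + g}$
$A{\left(R,h \right)} = h \left(R + h\right)$ ($A{\left(R,h \right)} = \left(R + h\right) \left(h + 0\right) = \left(R + h\right) h = h \left(R + h\right)$)
$138 - A{\left(K{\left(2,\left(-2\right)^{2} \right)},-21 \right)} = 138 - - 21 \left(\frac{-3 + \left(-2\right)^{2}}{4 + 2} - 21\right) = 138 - - 21 \left(\frac{-3 + 4}{6} - 21\right) = 138 - - 21 \left(\frac{1}{6} \cdot 1 - 21\right) = 138 - - 21 \left(\frac{1}{6} - 21\right) = 138 - \left(-21\right) \left(- \frac{125}{6}\right) = 138 - \frac{875}{2} = - \frac{599}{2}$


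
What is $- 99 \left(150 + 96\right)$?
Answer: $-24354$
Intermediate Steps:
$- 99 \left(150 + 96\right) = \left(-99\right) 246 = -24354$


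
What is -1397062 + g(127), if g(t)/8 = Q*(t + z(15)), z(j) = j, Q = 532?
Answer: -792710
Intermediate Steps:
g(t) = 63840 + 4256*t (g(t) = 8*(532*(t + 15)) = 8*(532*(15 + t)) = 8*(7980 + 532*t) = 63840 + 4256*t)
-1397062 + g(127) = -1397062 + (63840 + 4256*127) = -1397062 + (63840 + 540512) = -1397062 + 604352 = -792710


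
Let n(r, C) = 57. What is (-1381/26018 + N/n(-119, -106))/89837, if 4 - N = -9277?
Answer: 241394341/133230606762 ≈ 0.0018119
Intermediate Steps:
N = 9281 (N = 4 - 1*(-9277) = 4 + 9277 = 9281)
(-1381/26018 + N/n(-119, -106))/89837 = (-1381/26018 + 9281/57)/89837 = (-1381*1/26018 + 9281*(1/57))*(1/89837) = (-1381/26018 + 9281/57)*(1/89837) = (241394341/1483026)*(1/89837) = 241394341/133230606762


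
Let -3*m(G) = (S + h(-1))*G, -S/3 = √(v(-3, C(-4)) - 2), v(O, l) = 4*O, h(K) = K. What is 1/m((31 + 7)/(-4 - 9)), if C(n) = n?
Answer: -39/4826 + 117*I*√14/4826 ≈ -0.0080812 + 0.090712*I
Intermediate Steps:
S = -3*I*√14 (S = -3*√(4*(-3) - 2) = -3*√(-12 - 2) = -3*I*√14 ≈ -11.225*I)
m(G) = -G*(-1 - 3*I*√14)/3 (m(G) = -(-3*I*√14 - 1)*G/3 = -(-1 - 3*I*√14)*G/3 = -G*(-1 - 3*I*√14)/3)
1/m((31 + 7)/(-4 - 9)) = 1/(((31 + 7)/(-4 - 9))*(⅓ + I*√14)) = 1/((38/(-13))*(⅓ + I*√14)) = 1/((38*(-1/13))*(⅓ + I*√14)) = 1/(-38*(⅓ + I*√14)/13) = 1/(-38/39 - 38*I*√14/13)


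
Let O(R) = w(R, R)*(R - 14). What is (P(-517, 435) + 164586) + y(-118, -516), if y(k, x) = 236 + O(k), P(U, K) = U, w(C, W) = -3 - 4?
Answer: 165229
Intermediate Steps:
w(C, W) = -7
O(R) = 98 - 7*R (O(R) = -7*(R - 14) = -7*(-14 + R) = 98 - 7*R)
y(k, x) = 334 - 7*k (y(k, x) = 236 + (98 - 7*k) = 334 - 7*k)
(P(-517, 435) + 164586) + y(-118, -516) = (-517 + 164586) + (334 - 7*(-118)) = 164069 + (334 + 826) = 164069 + 1160 = 165229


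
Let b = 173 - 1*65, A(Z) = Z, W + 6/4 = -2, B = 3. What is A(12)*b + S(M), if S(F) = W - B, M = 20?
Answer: 2579/2 ≈ 1289.5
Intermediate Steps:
W = -7/2 (W = -3/2 - 2 = -7/2 ≈ -3.5000)
b = 108 (b = 173 - 65 = 108)
S(F) = -13/2 (S(F) = -7/2 - 1*3 = -7/2 - 3 = -13/2)
A(12)*b + S(M) = 12*108 - 13/2 = 1296 - 13/2 = 2579/2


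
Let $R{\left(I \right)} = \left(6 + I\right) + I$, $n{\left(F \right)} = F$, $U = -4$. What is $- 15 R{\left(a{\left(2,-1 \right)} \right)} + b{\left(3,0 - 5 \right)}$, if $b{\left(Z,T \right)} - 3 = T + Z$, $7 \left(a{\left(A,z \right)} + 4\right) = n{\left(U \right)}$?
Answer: $\frac{337}{7} \approx 48.143$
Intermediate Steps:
$a{\left(A,z \right)} = - \frac{32}{7}$ ($a{\left(A,z \right)} = -4 + \frac{1}{7} \left(-4\right) = -4 - \frac{4}{7} = - \frac{32}{7}$)
$R{\left(I \right)} = 6 + 2 I$
$b{\left(Z,T \right)} = 3 + T + Z$ ($b{\left(Z,T \right)} = 3 + \left(T + Z\right) = 3 + T + Z$)
$- 15 R{\left(a{\left(2,-1 \right)} \right)} + b{\left(3,0 - 5 \right)} = - 15 \left(6 + 2 \left(- \frac{32}{7}\right)\right) + \left(3 + \left(0 - 5\right) + 3\right) = - 15 \left(6 - \frac{64}{7}\right) + \left(3 + \left(0 - 5\right) + 3\right) = \left(-15\right) \left(- \frac{22}{7}\right) + \left(3 - 5 + 3\right) = \frac{330}{7} + 1 = \frac{337}{7}$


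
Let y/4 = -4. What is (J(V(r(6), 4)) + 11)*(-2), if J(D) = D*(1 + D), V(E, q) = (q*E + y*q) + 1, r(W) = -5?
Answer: -13634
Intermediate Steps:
y = -16 (y = 4*(-4) = -16)
V(E, q) = 1 - 16*q + E*q (V(E, q) = (q*E - 16*q) + 1 = (E*q - 16*q) + 1 = (-16*q + E*q) + 1 = 1 - 16*q + E*q)
(J(V(r(6), 4)) + 11)*(-2) = ((1 - 16*4 - 5*4)*(1 + (1 - 16*4 - 5*4)) + 11)*(-2) = ((1 - 64 - 20)*(1 + (1 - 64 - 20)) + 11)*(-2) = (-83*(1 - 83) + 11)*(-2) = (-83*(-82) + 11)*(-2) = (6806 + 11)*(-2) = 6817*(-2) = -13634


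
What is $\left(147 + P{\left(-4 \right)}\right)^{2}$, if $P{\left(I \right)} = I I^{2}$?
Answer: $6889$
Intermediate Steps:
$P{\left(I \right)} = I^{3}$
$\left(147 + P{\left(-4 \right)}\right)^{2} = \left(147 + \left(-4\right)^{3}\right)^{2} = \left(147 - 64\right)^{2} = 83^{2} = 6889$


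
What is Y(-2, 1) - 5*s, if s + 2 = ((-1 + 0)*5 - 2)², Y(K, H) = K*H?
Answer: -237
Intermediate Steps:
Y(K, H) = H*K
s = 47 (s = -2 + ((-1 + 0)*5 - 2)² = -2 + (-1*5 - 2)² = -2 + (-5 - 2)² = -2 + (-7)² = -2 + 49 = 47)
Y(-2, 1) - 5*s = 1*(-2) - 5*47 = -2 - 235 = -237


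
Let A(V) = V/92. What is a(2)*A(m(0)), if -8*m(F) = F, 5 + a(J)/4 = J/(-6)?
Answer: 0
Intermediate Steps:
a(J) = -20 - 2*J/3 (a(J) = -20 + 4*(J/(-6)) = -20 + 4*(J*(-1/6)) = -20 + 4*(-J/6) = -20 - 2*J/3)
m(F) = -F/8
A(V) = V/92 (A(V) = V*(1/92) = V/92)
a(2)*A(m(0)) = (-20 - 2/3*2)*((-1/8*0)/92) = (-20 - 4/3)*((1/92)*0) = -64/3*0 = 0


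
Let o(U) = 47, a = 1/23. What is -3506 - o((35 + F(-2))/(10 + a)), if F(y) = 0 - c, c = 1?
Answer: -3553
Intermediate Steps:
F(y) = -1 (F(y) = 0 - 1*1 = 0 - 1 = -1)
a = 1/23 ≈ 0.043478
-3506 - o((35 + F(-2))/(10 + a)) = -3506 - 1*47 = -3506 - 47 = -3553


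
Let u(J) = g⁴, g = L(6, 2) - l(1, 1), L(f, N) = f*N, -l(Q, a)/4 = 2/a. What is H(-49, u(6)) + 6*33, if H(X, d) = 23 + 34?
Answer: 255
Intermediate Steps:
l(Q, a) = -8/a
L(f, N) = N*f
g = 20 (g = 2*6 - (-8)/1 = 12 - (-8) = 12 - 1*(-8) = 12 + 8 = 20)
u(J) = 160000 (u(J) = 20⁴ = 160000)
H(X, d) = 57
H(-49, u(6)) + 6*33 = 57 + 6*33 = 57 + 198 = 255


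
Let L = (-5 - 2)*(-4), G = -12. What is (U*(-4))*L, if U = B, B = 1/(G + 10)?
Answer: 56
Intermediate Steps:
B = -½ (B = 1/(-12 + 10) = 1/(-2) = -½ ≈ -0.50000)
L = 28 (L = -7*(-4) = 28)
U = -½ ≈ -0.50000
(U*(-4))*L = -½*(-4)*28 = 2*28 = 56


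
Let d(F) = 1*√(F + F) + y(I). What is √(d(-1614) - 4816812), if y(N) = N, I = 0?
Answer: √(-4816812 + 2*I*√807) ≈ 0.01 + 2194.7*I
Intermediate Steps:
d(F) = √2*√F (d(F) = 1*√(F + F) + 0 = 1*√(2*F) + 0 = 1*(√2*√F) + 0 = √2*√F + 0 = √2*√F)
√(d(-1614) - 4816812) = √(√2*√(-1614) - 4816812) = √(√2*(I*√1614) - 4816812) = √(2*I*√807 - 4816812) = √(-4816812 + 2*I*√807)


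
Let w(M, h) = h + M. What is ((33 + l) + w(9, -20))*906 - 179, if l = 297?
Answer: 288835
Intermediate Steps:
w(M, h) = M + h
((33 + l) + w(9, -20))*906 - 179 = ((33 + 297) + (9 - 20))*906 - 179 = (330 - 11)*906 - 179 = 319*906 - 179 = 289014 - 179 = 288835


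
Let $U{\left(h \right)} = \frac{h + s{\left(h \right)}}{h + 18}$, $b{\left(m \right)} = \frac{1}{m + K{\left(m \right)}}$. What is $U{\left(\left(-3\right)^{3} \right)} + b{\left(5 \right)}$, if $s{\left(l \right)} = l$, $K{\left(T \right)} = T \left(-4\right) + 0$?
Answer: $\frac{89}{15} \approx 5.9333$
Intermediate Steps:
$K{\left(T \right)} = - 4 T$ ($K{\left(T \right)} = - 4 T + 0 = - 4 T$)
$b{\left(m \right)} = - \frac{1}{3 m}$ ($b{\left(m \right)} = \frac{1}{m - 4 m} = \frac{1}{\left(-3\right) m} = - \frac{1}{3 m}$)
$U{\left(h \right)} = \frac{2 h}{18 + h}$ ($U{\left(h \right)} = \frac{h + h}{h + 18} = \frac{2 h}{18 + h}$)
$U{\left(\left(-3\right)^{3} \right)} + b{\left(5 \right)} = \frac{2 \left(-3\right)^{3}}{18 + \left(-3\right)^{3}} - \frac{1}{3 \cdot 5} = 2 \left(-27\right) \frac{1}{18 - 27} - \frac{1}{15} = 2 \left(-27\right) \frac{1}{-9} - \frac{1}{15} = 2 \left(-27\right) \left(- \frac{1}{9}\right) - \frac{1}{15} = 6 - \frac{1}{15} = \frac{89}{15}$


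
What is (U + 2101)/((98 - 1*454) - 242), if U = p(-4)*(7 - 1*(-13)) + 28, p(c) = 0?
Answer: -2129/598 ≈ -3.5602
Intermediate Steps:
U = 28 (U = 0*(7 - 1*(-13)) + 28 = 0*(7 + 13) + 28 = 0*20 + 28 = 0 + 28 = 28)
(U + 2101)/((98 - 1*454) - 242) = (28 + 2101)/((98 - 1*454) - 242) = 2129/((98 - 454) - 242) = 2129/(-356 - 242) = 2129/(-598) = 2129*(-1/598) = -2129/598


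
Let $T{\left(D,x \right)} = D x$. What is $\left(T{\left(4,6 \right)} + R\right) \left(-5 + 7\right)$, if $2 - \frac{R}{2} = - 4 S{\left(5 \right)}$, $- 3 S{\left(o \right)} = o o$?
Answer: $- \frac{232}{3} \approx -77.333$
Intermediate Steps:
$S{\left(o \right)} = - \frac{o^{2}}{3}$ ($S{\left(o \right)} = - \frac{o o}{3} = - \frac{o^{2}}{3}$)
$R = - \frac{188}{3}$ ($R = 4 - 2 \left(- 4 \left(- \frac{5^{2}}{3}\right)\right) = 4 - 2 \left(- 4 \left(\left(- \frac{1}{3}\right) 25\right)\right) = 4 - 2 \left(\left(-4\right) \left(- \frac{25}{3}\right)\right) = 4 - \frac{200}{3} = - \frac{188}{3} \approx -62.667$)
$\left(T{\left(4,6 \right)} + R\right) \left(-5 + 7\right) = \left(4 \cdot 6 - \frac{188}{3}\right) \left(-5 + 7\right) = \left(24 - \frac{188}{3}\right) 2 = \left(- \frac{116}{3}\right) 2 = - \frac{232}{3}$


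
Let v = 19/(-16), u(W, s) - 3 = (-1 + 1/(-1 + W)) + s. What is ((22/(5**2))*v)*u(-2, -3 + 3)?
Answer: -209/120 ≈ -1.7417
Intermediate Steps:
u(W, s) = 2 + s + 1/(-1 + W) (u(W, s) = 3 + ((-1 + 1/(-1 + W)) + s) = 3 + (-1 + s + 1/(-1 + W)) = 2 + s + 1/(-1 + W))
v = -19/16 (v = 19*(-1/16) = -19/16 ≈ -1.1875)
((22/(5**2))*v)*u(-2, -3 + 3) = ((22/(5**2))*(-19/16))*((-1 - (-3 + 3) + 2*(-2) - 2*(-3 + 3))/(-1 - 2)) = ((22/25)*(-19/16))*((-1 - 1*0 - 4 - 2*0)/(-3)) = ((22*(1/25))*(-19/16))*(-(-1 + 0 - 4 + 0)/3) = ((22/25)*(-19/16))*(-1/3*(-5)) = -209/200*5/3 = -209/120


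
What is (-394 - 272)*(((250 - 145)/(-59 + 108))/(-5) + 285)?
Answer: -1326672/7 ≈ -1.8952e+5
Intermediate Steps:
(-394 - 272)*(((250 - 145)/(-59 + 108))/(-5) + 285) = -666*((105/49)*(-⅕) + 285) = -666*((105*(1/49))*(-⅕) + 285) = -666*((15/7)*(-⅕) + 285) = -666*(-3/7 + 285) = -666*1992/7 = -1326672/7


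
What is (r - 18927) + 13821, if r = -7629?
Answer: -12735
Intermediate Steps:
(r - 18927) + 13821 = (-7629 - 18927) + 13821 = -26556 + 13821 = -12735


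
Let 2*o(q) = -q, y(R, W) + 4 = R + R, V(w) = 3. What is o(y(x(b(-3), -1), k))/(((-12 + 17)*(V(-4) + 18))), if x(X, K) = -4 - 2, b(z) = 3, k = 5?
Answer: 8/105 ≈ 0.076190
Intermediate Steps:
x(X, K) = -6
y(R, W) = -4 + 2*R (y(R, W) = -4 + (R + R) = -4 + 2*R)
o(q) = -q/2 (o(q) = (-q)/2 = -q/2)
o(y(x(b(-3), -1), k))/(((-12 + 17)*(V(-4) + 18))) = (-(-4 + 2*(-6))/2)/(((-12 + 17)*(3 + 18))) = (-(-4 - 12)/2)/((5*21)) = (-½*(-16))/105 = (1/105)*8 = 8/105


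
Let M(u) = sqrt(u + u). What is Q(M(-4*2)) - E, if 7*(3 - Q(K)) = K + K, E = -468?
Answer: 471 - 8*I/7 ≈ 471.0 - 1.1429*I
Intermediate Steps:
M(u) = sqrt(2)*sqrt(u) (M(u) = sqrt(2*u) = sqrt(2)*sqrt(u))
Q(K) = 3 - 2*K/7 (Q(K) = 3 - (K + K)/7 = 3 - 2*K/7)
Q(M(-4*2)) - E = (3 - 2*sqrt(2)*sqrt(-4*2)/7) - 1*(-468) = (3 - 2*sqrt(2)*sqrt(-8)/7) + 468 = (3 - 2*sqrt(2)*2*I*sqrt(2)/7) + 468 = (3 - 8*I/7) + 468 = 471 - 8*I/7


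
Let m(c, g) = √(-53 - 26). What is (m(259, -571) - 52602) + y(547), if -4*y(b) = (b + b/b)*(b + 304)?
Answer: -169189 + I*√79 ≈ -1.6919e+5 + 8.8882*I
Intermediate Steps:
m(c, g) = I*√79 (m(c, g) = √(-79) = I*√79)
y(b) = -(1 + b)*(304 + b)/4 (y(b) = -(b + b/b)*(b + 304)/4 = -(b + 1)*(304 + b)/4 = -(1 + b)*(304 + b)/4)
(m(259, -571) - 52602) + y(547) = (I*√79 - 52602) + (-76 - 305/4*547 - ¼*547²) = (-52602 + I*√79) + (-76 - 166835/4 - ¼*299209) = (-52602 + I*√79) + (-76 - 166835/4 - 299209/4) = (-52602 + I*√79) - 116587 = -169189 + I*√79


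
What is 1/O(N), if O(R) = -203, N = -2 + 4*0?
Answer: -1/203 ≈ -0.0049261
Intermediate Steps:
N = -2 (N = -2 + 0 = -2)
1/O(N) = 1/(-203) = -1/203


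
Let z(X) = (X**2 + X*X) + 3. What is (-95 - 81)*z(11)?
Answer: -43120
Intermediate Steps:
z(X) = 3 + 2*X**2 (z(X) = (X**2 + X**2) + 3 = 2*X**2 + 3 = 3 + 2*X**2)
(-95 - 81)*z(11) = (-95 - 81)*(3 + 2*11**2) = -176*(3 + 2*121) = -176*(3 + 242) = -176*245 = -43120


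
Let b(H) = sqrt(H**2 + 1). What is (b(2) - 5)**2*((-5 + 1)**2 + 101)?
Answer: 3510 - 1170*sqrt(5) ≈ 893.80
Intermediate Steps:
b(H) = sqrt(1 + H**2)
(b(2) - 5)**2*((-5 + 1)**2 + 101) = (sqrt(1 + 2**2) - 5)**2*((-5 + 1)**2 + 101) = (sqrt(1 + 4) - 5)**2*((-4)**2 + 101) = (sqrt(5) - 5)**2*(16 + 101) = (-5 + sqrt(5))**2*117 = 117*(-5 + sqrt(5))**2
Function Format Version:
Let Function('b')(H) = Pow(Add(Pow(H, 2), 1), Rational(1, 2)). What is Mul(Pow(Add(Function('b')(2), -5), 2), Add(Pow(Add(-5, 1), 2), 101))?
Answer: Add(3510, Mul(-1170, Pow(5, Rational(1, 2)))) ≈ 893.80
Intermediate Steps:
Function('b')(H) = Pow(Add(1, Pow(H, 2)), Rational(1, 2))
Mul(Pow(Add(Function('b')(2), -5), 2), Add(Pow(Add(-5, 1), 2), 101)) = Mul(Pow(Add(Pow(Add(1, Pow(2, 2)), Rational(1, 2)), -5), 2), Add(Pow(Add(-5, 1), 2), 101)) = Mul(Pow(Add(Pow(Add(1, 4), Rational(1, 2)), -5), 2), Add(Pow(-4, 2), 101)) = Mul(Pow(Add(Pow(5, Rational(1, 2)), -5), 2), Add(16, 101)) = Mul(Pow(Add(-5, Pow(5, Rational(1, 2))), 2), 117) = Mul(117, Pow(Add(-5, Pow(5, Rational(1, 2))), 2))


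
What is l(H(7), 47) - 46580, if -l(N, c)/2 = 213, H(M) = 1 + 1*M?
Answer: -47006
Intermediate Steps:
H(M) = 1 + M
l(N, c) = -426 (l(N, c) = -2*213 = -426)
l(H(7), 47) - 46580 = -426 - 46580 = -47006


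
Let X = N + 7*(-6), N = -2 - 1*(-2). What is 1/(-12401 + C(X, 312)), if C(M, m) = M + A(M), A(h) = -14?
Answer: -1/12457 ≈ -8.0276e-5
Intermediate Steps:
N = 0 (N = -2 + 2 = 0)
X = -42 (X = 0 + 7*(-6) = 0 - 42 = -42)
C(M, m) = -14 + M (C(M, m) = M - 14 = -14 + M)
1/(-12401 + C(X, 312)) = 1/(-12401 + (-14 - 42)) = 1/(-12401 - 56) = 1/(-12457) = -1/12457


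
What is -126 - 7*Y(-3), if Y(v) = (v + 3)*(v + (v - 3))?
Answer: -126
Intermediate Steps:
Y(v) = (-3 + 2*v)*(3 + v) (Y(v) = (3 + v)*(v + (-3 + v)) = (3 + v)*(-3 + 2*v) = (-3 + 2*v)*(3 + v))
-126 - 7*Y(-3) = -126 - 7*(-9 + 2*(-3)² + 3*(-3)) = -126 - 7*(-9 + 2*9 - 9) = -126 - 7*(-9 + 18 - 9) = -126 - 7*0 = -126 + 0 = -126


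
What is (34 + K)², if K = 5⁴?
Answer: 434281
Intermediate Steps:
K = 625
(34 + K)² = (34 + 625)² = 659² = 434281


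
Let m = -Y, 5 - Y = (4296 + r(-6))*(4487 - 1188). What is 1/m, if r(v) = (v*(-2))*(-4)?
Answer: 1/14014147 ≈ 7.1356e-8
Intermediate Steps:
r(v) = 8*v (r(v) = -2*v*(-4) = 8*v)
Y = -14014147 (Y = 5 - (4296 + 8*(-6))*(4487 - 1188) = 5 - (4296 - 48)*3299 = 5 - 4248*3299 = 5 - 1*14014152 = 5 - 14014152 = -14014147)
m = 14014147 (m = -1*(-14014147) = 14014147)
1/m = 1/14014147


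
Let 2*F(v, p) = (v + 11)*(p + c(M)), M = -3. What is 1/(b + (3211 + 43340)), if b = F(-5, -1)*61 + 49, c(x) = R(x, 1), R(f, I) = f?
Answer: 1/45868 ≈ 2.1802e-5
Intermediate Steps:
c(x) = x
F(v, p) = (-3 + p)*(11 + v)/2 (F(v, p) = ((v + 11)*(p - 3))/2 = ((11 + v)*(-3 + p))/2 = ((-3 + p)*(11 + v))/2 = (-3 + p)*(11 + v)/2)
b = -683 (b = (-33/2 - 3/2*(-5) + (11/2)*(-1) + (½)*(-1)*(-5))*61 + 49 = (-33/2 + 15/2 - 11/2 + 5/2)*61 + 49 = -12*61 + 49 = -732 + 49 = -683)
1/(b + (3211 + 43340)) = 1/(-683 + (3211 + 43340)) = 1/(-683 + 46551) = 1/45868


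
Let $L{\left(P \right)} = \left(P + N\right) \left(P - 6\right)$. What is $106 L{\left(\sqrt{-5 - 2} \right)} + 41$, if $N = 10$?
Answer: $-7061 + 424 i \sqrt{7} \approx -7061.0 + 1121.8 i$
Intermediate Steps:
$L{\left(P \right)} = \left(-6 + P\right) \left(10 + P\right)$ ($L{\left(P \right)} = \left(P + 10\right) \left(P - 6\right) = \left(10 + P\right) \left(-6 + P\right) = \left(-6 + P\right) \left(10 + P\right)$)
$106 L{\left(\sqrt{-5 - 2} \right)} + 41 = 106 \left(-60 + \left(\sqrt{-5 - 2}\right)^{2} + 4 \sqrt{-5 - 2}\right) + 41 = 106 \left(-60 + \left(\sqrt{-7}\right)^{2} + 4 \sqrt{-7}\right) + 41 = 106 \left(-60 + \left(i \sqrt{7}\right)^{2} + 4 i \sqrt{7}\right) + 41 = 106 \left(-60 - 7 + 4 i \sqrt{7}\right) + 41 = 106 \left(-67 + 4 i \sqrt{7}\right) + 41 = \left(-7102 + 424 i \sqrt{7}\right) + 41 = -7061 + 424 i \sqrt{7}$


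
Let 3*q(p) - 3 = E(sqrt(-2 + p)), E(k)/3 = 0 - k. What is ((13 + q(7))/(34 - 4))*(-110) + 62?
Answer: 32/3 + 11*sqrt(5)/3 ≈ 18.866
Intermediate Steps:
E(k) = -3*k (E(k) = 3*(0 - k) = 3*(-k) = -3*k)
q(p) = 1 - sqrt(-2 + p) (q(p) = 1 + (-3*sqrt(-2 + p))/3 = 1 - sqrt(-2 + p))
((13 + q(7))/(34 - 4))*(-110) + 62 = ((13 + (1 - sqrt(-2 + 7)))/(34 - 4))*(-110) + 62 = ((13 + (1 - sqrt(5)))/30)*(-110) + 62 = ((14 - sqrt(5))*(1/30))*(-110) + 62 = (7/15 - sqrt(5)/30)*(-110) + 62 = (-154/3 + 11*sqrt(5)/3) + 62 = 32/3 + 11*sqrt(5)/3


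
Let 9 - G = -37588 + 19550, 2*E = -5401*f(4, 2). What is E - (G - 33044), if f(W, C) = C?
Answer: 9596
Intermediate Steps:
E = -5401 (E = (-5401*2)/2 = (1/2)*(-10802) = -5401)
G = 18047 (G = 9 - (-37588 + 19550) = 9 - 1*(-18038) = 9 + 18038 = 18047)
E - (G - 33044) = -5401 - (18047 - 33044) = -5401 - 1*(-14997) = -5401 + 14997 = 9596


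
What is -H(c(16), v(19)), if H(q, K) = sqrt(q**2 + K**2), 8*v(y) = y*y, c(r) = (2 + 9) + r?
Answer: -sqrt(176977)/8 ≈ -52.586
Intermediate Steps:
c(r) = 11 + r
v(y) = y**2/8 (v(y) = (y*y)/8 = y**2/8)
H(q, K) = sqrt(K**2 + q**2)
-H(c(16), v(19)) = -sqrt(((1/8)*19**2)**2 + (11 + 16)**2) = -sqrt(((1/8)*361)**2 + 27**2) = -sqrt((361/8)**2 + 729) = -sqrt(130321/64 + 729) = -sqrt(176977/64) = -sqrt(176977)/8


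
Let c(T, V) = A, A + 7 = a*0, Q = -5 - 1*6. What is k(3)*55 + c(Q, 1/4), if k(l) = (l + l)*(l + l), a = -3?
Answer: 1973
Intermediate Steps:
Q = -11 (Q = -5 - 6 = -11)
k(l) = 4*l**2 (k(l) = (2*l)*(2*l) = 4*l**2)
A = -7 (A = -7 - 3*0 = -7 + 0 = -7)
c(T, V) = -7
k(3)*55 + c(Q, 1/4) = (4*3**2)*55 - 7 = (4*9)*55 - 7 = 36*55 - 7 = 1980 - 7 = 1973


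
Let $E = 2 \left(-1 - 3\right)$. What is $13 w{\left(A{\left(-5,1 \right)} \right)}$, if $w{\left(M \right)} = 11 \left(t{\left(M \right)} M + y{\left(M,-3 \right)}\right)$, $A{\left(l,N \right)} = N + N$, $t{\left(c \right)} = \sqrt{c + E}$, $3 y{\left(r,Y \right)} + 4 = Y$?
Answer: $- \frac{1001}{3} + 286 i \sqrt{6} \approx -333.67 + 700.55 i$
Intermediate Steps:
$y{\left(r,Y \right)} = - \frac{4}{3} + \frac{Y}{3}$
$E = -8$ ($E = 2 \left(-4\right) = -8$)
$t{\left(c \right)} = \sqrt{-8 + c}$ ($t{\left(c \right)} = \sqrt{c - 8} = \sqrt{-8 + c}$)
$A{\left(l,N \right)} = 2 N$
$w{\left(M \right)} = - \frac{77}{3} + 11 M \sqrt{-8 + M}$ ($w{\left(M \right)} = 11 \left(\sqrt{-8 + M} M + \left(- \frac{4}{3} + \frac{1}{3} \left(-3\right)\right)\right) = 11 \left(M \sqrt{-8 + M} - \frac{7}{3}\right) = 11 \left(- \frac{7}{3} + M \sqrt{-8 + M}\right) = - \frac{77}{3} + 11 M \sqrt{-8 + M}$)
$13 w{\left(A{\left(-5,1 \right)} \right)} = 13 \left(- \frac{77}{3} + 11 \cdot 2 \cdot 1 \sqrt{-8 + 2 \cdot 1}\right) = 13 \left(- \frac{77}{3} + 11 \cdot 2 \sqrt{-8 + 2}\right) = 13 \left(- \frac{77}{3} + 11 \cdot 2 \sqrt{-6}\right) = 13 \left(- \frac{77}{3} + 11 \cdot 2 i \sqrt{6}\right) = 13 \left(- \frac{77}{3} + 22 i \sqrt{6}\right) = - \frac{1001}{3} + 286 i \sqrt{6}$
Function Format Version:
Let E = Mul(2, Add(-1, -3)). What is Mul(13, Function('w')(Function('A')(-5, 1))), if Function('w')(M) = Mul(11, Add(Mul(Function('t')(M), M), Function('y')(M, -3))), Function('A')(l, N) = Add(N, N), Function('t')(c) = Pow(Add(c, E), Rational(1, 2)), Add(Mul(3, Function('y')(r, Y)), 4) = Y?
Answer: Add(Rational(-1001, 3), Mul(286, I, Pow(6, Rational(1, 2)))) ≈ Add(-333.67, Mul(700.55, I))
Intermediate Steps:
Function('y')(r, Y) = Add(Rational(-4, 3), Mul(Rational(1, 3), Y))
E = -8 (E = Mul(2, -4) = -8)
Function('t')(c) = Pow(Add(-8, c), Rational(1, 2)) (Function('t')(c) = Pow(Add(c, -8), Rational(1, 2)) = Pow(Add(-8, c), Rational(1, 2)))
Function('A')(l, N) = Mul(2, N)
Function('w')(M) = Add(Rational(-77, 3), Mul(11, M, Pow(Add(-8, M), Rational(1, 2)))) (Function('w')(M) = Mul(11, Add(Mul(Pow(Add(-8, M), Rational(1, 2)), M), Add(Rational(-4, 3), Mul(Rational(1, 3), -3)))) = Mul(11, Add(Mul(M, Pow(Add(-8, M), Rational(1, 2))), Add(Rational(-4, 3), -1))) = Mul(11, Add(Mul(M, Pow(Add(-8, M), Rational(1, 2))), Rational(-7, 3))) = Mul(11, Add(Rational(-7, 3), Mul(M, Pow(Add(-8, M), Rational(1, 2))))) = Add(Rational(-77, 3), Mul(11, M, Pow(Add(-8, M), Rational(1, 2)))))
Mul(13, Function('w')(Function('A')(-5, 1))) = Mul(13, Add(Rational(-77, 3), Mul(11, Mul(2, 1), Pow(Add(-8, Mul(2, 1)), Rational(1, 2))))) = Mul(13, Add(Rational(-77, 3), Mul(11, 2, Pow(Add(-8, 2), Rational(1, 2))))) = Mul(13, Add(Rational(-77, 3), Mul(11, 2, Pow(-6, Rational(1, 2))))) = Mul(13, Add(Rational(-77, 3), Mul(11, 2, Mul(I, Pow(6, Rational(1, 2)))))) = Mul(13, Add(Rational(-77, 3), Mul(22, I, Pow(6, Rational(1, 2))))) = Add(Rational(-1001, 3), Mul(286, I, Pow(6, Rational(1, 2))))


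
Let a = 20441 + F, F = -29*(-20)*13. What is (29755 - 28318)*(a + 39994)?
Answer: 97680075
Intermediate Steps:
F = 7540 (F = 580*13 = 7540)
a = 27981 (a = 20441 + 7540 = 27981)
(29755 - 28318)*(a + 39994) = (29755 - 28318)*(27981 + 39994) = 1437*67975 = 97680075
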